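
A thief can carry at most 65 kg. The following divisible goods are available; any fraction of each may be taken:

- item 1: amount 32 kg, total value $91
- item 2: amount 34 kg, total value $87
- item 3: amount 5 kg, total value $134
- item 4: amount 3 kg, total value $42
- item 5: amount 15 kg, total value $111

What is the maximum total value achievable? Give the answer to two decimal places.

403.59

Take in order of value per unit:
- item 3 (134/5 per unit): all 5 → value 134, running total 134.00
- item 4 (42/3 per unit): all 3 → value 42, running total 176.00
- item 5 (111/15 per unit): all 15 → value 111, running total 287.00
- item 1 (91/32 per unit): all 32 → value 91, running total 378.00
- item 2 (87/34 per unit): 10 of 34 → value 10×87/34 = 25.5882, running total 403.59
Total 403.59.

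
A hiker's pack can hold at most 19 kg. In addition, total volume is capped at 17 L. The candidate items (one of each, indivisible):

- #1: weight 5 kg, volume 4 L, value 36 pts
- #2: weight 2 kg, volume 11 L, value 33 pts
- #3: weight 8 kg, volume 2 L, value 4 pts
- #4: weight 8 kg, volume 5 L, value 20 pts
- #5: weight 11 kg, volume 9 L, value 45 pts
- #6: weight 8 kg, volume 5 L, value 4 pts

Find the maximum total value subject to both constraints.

81 pts

Feasible sets respecting both limits:
- #1+#5: weight 16, volume 13, value 81
- #1+#2+#3: weight 15, volume 17, value 73
- #1+#2: weight 7, volume 15, value 69
Best: 81 pts.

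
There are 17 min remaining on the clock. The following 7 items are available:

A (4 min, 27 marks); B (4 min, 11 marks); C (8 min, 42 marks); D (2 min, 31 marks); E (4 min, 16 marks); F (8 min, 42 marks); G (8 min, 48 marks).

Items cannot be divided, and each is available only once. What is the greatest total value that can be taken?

Check high-value combinations within 17 min:
- A+D+G: time 4+2+8=14, value 27+31+48=106
- A+C+D: time 4+8+2=14, value 27+42+31=100
- A+D+F: time 4+2+8=14, value 27+31+42=100
Best: 106 marks.

106 marks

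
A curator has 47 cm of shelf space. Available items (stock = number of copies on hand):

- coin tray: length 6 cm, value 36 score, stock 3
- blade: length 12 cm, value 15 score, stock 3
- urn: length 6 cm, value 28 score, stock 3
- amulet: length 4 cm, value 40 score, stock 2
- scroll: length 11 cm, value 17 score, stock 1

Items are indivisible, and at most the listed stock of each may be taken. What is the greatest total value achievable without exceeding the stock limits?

272 score

Best selections within length 47 and stock limits:
- 3×coin tray + 3×urn + 2×amulet: length 44, value 272
- 3×coin tray + 2×urn + 2×amulet: length 38, value 244
- 2×coin tray + 3×urn + 2×amulet: length 38, value 236
- 3×coin tray + 1×urn + 2×amulet + 1×scroll: length 43, value 233
Best: 272 score.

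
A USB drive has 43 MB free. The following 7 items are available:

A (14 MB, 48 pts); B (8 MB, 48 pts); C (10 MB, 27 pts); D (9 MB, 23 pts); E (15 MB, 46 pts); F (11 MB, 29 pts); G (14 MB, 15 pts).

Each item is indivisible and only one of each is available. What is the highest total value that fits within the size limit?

Check high-value combinations within 43 MB:
- A+B+C+F: size 14+8+10+11=43, value 48+48+27+29=152
- A+B+D+F: size 14+8+9+11=42, value 48+48+23+29=148
- A+B+C+D: size 14+8+10+9=41, value 48+48+27+23=146
- B+D+E+F: size 8+9+15+11=43, value 48+23+46+29=146
Best: 152 pts.

152 pts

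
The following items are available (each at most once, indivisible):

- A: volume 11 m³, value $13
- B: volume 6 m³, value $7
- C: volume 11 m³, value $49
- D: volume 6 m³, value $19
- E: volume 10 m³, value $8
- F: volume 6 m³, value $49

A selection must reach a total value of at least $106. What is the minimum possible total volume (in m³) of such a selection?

Subsets with value ≥ 106, sorted by total volume:
- C+D+F: volume 23, value 117
- C+E+F: volume 27, value 106
Minimum volume: 23 m³.

23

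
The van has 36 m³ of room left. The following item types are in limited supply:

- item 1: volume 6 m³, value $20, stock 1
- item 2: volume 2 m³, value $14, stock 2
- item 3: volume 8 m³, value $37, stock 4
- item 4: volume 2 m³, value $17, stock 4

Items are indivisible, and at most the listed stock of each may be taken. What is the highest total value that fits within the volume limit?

$207

Top feasible selections:
- 2×item 2 + 3×item 3 + 4×item 4: volume 36, value 207
- 1×item 2 + 3×item 3 + 4×item 4: volume 34, value 193
- 2×item 2 + 3×item 3 + 3×item 4: volume 34, value 190
Best: $207.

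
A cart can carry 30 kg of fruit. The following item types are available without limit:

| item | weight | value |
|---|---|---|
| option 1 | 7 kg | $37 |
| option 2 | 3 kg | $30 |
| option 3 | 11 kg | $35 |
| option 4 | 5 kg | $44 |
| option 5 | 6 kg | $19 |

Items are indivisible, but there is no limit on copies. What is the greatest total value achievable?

$300

Best value-per-unit is option 2 at 30/3, and filling with it alone uses weight 10×3=30. No mix of the others beats 10×30 = 300.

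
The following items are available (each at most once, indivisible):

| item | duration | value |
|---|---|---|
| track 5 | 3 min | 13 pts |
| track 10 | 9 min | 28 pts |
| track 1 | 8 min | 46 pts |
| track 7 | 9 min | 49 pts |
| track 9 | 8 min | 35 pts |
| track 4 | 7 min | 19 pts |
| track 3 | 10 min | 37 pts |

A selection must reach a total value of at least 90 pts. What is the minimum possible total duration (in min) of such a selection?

17

Subsets with value ≥ 90, sorted by total duration:
- track 1+track 7: duration 17, value 95
- track 5+track 1+track 9: duration 19, value 94
Minimum duration: 17 min.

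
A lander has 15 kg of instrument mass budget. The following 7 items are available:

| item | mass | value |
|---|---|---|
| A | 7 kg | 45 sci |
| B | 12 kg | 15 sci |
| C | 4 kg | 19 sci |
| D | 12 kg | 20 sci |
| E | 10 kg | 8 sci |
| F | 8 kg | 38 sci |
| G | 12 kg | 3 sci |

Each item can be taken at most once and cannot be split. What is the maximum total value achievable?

83 sci

Check high-value combinations within 15 kg:
- A+F: mass 7+8=15, value 45+38=83
- A+C: mass 7+4=11, value 45+19=64
- C+F: mass 4+8=12, value 19+38=57
Best: 83 sci.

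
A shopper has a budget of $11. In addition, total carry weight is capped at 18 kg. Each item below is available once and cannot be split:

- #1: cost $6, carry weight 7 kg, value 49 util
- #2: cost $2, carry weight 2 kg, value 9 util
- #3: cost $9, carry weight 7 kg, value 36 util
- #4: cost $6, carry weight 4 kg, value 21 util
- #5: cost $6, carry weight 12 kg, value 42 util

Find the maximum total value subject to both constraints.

Feasible sets respecting both limits:
- #1+#2: cost 8, carry weight 9, value 58
- #2+#5: cost 8, carry weight 14, value 51
- #1: cost 6, carry weight 7, value 49
Best: 58 util.

58 util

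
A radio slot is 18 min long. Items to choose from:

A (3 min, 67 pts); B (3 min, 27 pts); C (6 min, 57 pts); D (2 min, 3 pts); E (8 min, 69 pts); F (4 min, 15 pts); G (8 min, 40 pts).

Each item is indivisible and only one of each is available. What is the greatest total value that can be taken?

This is a 0/1 knapsack; check combinations near the capacity.
- A+C+E: duration 3+6+8=17, value 67+57+69=193
- A+B+E+F: duration 3+3+8+4=18, value 67+27+69+15=178
- A+B+C+D+F: duration 3+3+6+2+4=18, value 67+27+57+3+15=169
Best: 193 pts.

193 pts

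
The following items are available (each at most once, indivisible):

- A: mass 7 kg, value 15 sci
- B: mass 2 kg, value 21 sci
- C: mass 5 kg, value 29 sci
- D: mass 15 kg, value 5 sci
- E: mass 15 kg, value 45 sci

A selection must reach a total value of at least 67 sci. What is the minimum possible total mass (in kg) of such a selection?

20

Subsets with value ≥ 67, sorted by total mass:
- C+E: mass 20, value 74
- B+C+E: mass 22, value 95
Minimum mass: 20 kg.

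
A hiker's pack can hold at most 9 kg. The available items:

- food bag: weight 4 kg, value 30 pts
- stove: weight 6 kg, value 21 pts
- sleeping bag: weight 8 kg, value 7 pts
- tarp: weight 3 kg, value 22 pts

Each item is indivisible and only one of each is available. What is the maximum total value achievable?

Check high-value combinations within 9 kg:
- food bag+tarp: weight 4+3=7, value 30+22=52
- stove+tarp: weight 6+3=9, value 21+22=43
- food bag: weight 4, value 30
- tarp: weight 3, value 22
Best: 52 pts.

52 pts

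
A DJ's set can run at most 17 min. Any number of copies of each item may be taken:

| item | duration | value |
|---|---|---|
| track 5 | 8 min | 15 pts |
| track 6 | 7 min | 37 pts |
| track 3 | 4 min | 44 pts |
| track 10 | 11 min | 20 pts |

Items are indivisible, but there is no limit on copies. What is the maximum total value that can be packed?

Best value-per-unit is track 3 at 44/4, and filling with it alone uses duration 4×4=16. No mix of the others beats 4×44 = 176.

176 pts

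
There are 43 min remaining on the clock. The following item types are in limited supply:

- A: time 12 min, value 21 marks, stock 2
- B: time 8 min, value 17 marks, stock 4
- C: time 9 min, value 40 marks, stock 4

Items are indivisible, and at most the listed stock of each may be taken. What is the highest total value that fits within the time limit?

160 marks

Top feasible selections:
- 4×C: time 36, value 160
- 2×B + 3×C: time 43, value 154
- 1×A + 3×C: time 39, value 141
Best: 160 marks.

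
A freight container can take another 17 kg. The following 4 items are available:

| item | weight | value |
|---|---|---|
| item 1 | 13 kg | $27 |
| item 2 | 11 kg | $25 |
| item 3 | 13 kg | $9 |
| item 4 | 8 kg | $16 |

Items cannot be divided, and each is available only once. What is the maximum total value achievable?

$27

Check high-value combinations within 17 kg:
- item 1: weight 13, value 27
- item 2: weight 11, value 25
- item 4: weight 8, value 16
- item 3: weight 13, value 9
Best: $27.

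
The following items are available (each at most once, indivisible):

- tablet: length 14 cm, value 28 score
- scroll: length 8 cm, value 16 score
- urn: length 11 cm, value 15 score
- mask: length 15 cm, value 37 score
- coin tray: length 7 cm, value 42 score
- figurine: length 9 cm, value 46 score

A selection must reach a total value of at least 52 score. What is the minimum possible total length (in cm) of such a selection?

15

Subsets with value ≥ 52, sorted by total length:
- scroll+coin tray: length 15, value 58
- coin tray+figurine: length 16, value 88
- scroll+figurine: length 17, value 62
Minimum length: 15 cm.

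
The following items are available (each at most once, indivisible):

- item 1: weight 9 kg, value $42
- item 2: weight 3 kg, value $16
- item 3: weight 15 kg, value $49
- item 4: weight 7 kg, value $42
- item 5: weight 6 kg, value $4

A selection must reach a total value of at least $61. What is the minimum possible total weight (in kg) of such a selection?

16

Subsets with value ≥ 61, sorted by total weight:
- item 1+item 4: weight 16, value 84
- item 2+item 4+item 5: weight 16, value 62
Minimum weight: 16 kg.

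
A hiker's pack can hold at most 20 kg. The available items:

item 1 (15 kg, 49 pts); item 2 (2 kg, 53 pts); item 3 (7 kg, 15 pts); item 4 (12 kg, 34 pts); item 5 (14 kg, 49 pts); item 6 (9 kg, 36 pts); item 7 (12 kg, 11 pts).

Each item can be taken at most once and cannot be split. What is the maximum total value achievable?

This is a 0/1 knapsack; check combinations near the capacity.
- item 2+item 3+item 6: weight 2+7+9=18, value 53+15+36=104
- item 2+item 5: weight 2+14=16, value 53+49=102
- item 1+item 2: weight 15+2=17, value 49+53=102
- item 2+item 6: weight 2+9=11, value 53+36=89
- item 2+item 4: weight 2+12=14, value 53+34=87
Best: 104 pts.

104 pts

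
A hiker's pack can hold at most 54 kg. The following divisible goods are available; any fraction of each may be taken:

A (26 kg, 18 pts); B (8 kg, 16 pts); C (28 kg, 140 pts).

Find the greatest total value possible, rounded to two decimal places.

Take in order of value per unit:
- C (140/28 per unit): all 28 → value 140, running total 140.00
- B (16/8 per unit): all 8 → value 16, running total 156.00
- A (18/26 per unit): 18 of 26 → value 18×18/26 = 12.4615, running total 168.46
Total 168.46.

168.46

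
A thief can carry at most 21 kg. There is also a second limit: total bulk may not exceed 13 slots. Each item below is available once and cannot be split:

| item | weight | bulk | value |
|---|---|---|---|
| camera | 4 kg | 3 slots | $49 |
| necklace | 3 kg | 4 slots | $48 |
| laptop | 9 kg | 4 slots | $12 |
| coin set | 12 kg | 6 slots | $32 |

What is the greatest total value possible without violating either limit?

Feasible sets respecting both limits:
- camera+necklace+coin set: weight 19, bulk 13, value 129
- camera+necklace+laptop: weight 16, bulk 11, value 109
- camera+necklace: weight 7, bulk 7, value 97
- camera+coin set: weight 16, bulk 9, value 81
Best: $129.

$129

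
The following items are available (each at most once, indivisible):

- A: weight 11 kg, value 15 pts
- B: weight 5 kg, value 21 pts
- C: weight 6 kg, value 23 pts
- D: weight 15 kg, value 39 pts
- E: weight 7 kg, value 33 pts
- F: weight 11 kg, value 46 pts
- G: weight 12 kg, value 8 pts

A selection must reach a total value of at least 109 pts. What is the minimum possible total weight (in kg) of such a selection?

29

Subsets with value ≥ 109, sorted by total weight:
- B+C+E+F: weight 29, value 123
- D+E+F: weight 33, value 118
- B+C+D+E: weight 33, value 116
Minimum weight: 29 kg.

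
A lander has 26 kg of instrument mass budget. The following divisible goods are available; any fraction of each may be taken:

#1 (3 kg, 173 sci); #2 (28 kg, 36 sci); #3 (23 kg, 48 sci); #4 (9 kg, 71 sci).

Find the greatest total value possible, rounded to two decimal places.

273.22

Take in order of value per unit:
- #1 (173/3 per unit): all 3 → value 173, running total 173.00
- #4 (71/9 per unit): all 9 → value 71, running total 244.00
- #3 (48/23 per unit): 14 of 23 → value 14×48/23 = 29.2174, running total 273.22
Total 273.22.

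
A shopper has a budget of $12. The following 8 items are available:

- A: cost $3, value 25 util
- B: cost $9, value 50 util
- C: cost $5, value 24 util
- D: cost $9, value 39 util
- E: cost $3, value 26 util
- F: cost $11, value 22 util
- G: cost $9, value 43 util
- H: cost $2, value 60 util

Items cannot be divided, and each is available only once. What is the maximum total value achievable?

111 util

Check high-value combinations within $12:
- A+E+H: cost 3+3+2=8, value 25+26+60=111
- C+E+H: cost 5+3+2=10, value 24+26+60=110
- B+H: cost 9+2=11, value 50+60=110
Best: 111 util.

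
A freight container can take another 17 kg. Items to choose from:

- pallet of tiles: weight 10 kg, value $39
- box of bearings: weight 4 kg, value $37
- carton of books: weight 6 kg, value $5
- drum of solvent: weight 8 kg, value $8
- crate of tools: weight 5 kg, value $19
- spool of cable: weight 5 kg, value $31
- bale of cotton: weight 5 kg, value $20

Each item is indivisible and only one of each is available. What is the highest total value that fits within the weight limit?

$88

Check high-value combinations within 17 kg:
- box of bearings+spool of cable+bale of cotton: weight 4+5+5=14, value 37+31+20=88
- box of bearings+crate of tools+spool of cable: weight 4+5+5=14, value 37+19+31=87
- pallet of tiles+box of bearings: weight 10+4=14, value 39+37=76
Best: $88.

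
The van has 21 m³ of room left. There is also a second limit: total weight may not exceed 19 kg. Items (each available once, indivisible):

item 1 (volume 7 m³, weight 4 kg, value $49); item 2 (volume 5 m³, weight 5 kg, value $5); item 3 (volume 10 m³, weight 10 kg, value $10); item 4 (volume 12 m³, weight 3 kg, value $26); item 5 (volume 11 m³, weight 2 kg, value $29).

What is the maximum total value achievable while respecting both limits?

$78

Feasible sets respecting both limits:
- item 1+item 5: volume 18, weight 6, value 78
- item 1+item 4: volume 19, weight 7, value 75
- item 1+item 3: volume 17, weight 14, value 59
- item 1+item 2: volume 12, weight 9, value 54
Best: $78.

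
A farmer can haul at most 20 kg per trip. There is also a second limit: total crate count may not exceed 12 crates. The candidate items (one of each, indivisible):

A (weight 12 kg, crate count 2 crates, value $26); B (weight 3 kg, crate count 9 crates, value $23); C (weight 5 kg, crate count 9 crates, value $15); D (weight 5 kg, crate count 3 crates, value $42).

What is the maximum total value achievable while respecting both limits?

$68

Feasible sets respecting both limits:
- A+D: weight 17, crate count 5, value 68
- B+D: weight 8, crate count 12, value 65
- C+D: weight 10, crate count 12, value 57
Best: $68.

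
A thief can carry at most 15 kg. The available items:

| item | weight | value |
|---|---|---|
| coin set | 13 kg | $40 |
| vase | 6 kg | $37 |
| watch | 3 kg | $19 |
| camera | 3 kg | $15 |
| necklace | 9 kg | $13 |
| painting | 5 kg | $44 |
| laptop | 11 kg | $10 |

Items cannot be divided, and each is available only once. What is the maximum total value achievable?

Check high-value combinations within 15 kg:
- vase+watch+painting: weight 6+3+5=14, value 37+19+44=100
- vase+camera+painting: weight 6+3+5=14, value 37+15+44=96
- vase+painting: weight 6+5=11, value 37+44=81
- watch+camera+painting: weight 3+3+5=11, value 19+15+44=78
- vase+watch+camera: weight 6+3+3=12, value 37+19+15=71
Best: $100.

$100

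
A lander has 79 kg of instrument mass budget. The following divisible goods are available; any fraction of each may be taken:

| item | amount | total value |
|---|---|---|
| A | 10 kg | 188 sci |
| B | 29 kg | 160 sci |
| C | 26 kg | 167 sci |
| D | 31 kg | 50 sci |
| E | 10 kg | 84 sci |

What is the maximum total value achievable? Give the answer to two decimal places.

605.45

Take in order of value per unit:
- A (188/10 per unit): all 10 → value 188, running total 188.00
- E (84/10 per unit): all 10 → value 84, running total 272.00
- C (167/26 per unit): all 26 → value 167, running total 439.00
- B (160/29 per unit): all 29 → value 160, running total 599.00
- D (50/31 per unit): 4 of 31 → value 4×50/31 = 6.4516, running total 605.45
Total 605.45.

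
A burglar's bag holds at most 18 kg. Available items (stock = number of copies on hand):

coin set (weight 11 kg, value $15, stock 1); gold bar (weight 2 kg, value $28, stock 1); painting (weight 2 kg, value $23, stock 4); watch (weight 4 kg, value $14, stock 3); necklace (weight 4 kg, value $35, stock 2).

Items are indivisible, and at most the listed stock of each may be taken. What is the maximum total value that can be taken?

$190

Top feasible selections:
- 1×gold bar + 4×painting + 2×necklace: weight 18, value 190
- 1×gold bar + 4×painting + 1×watch + 1×necklace: weight 18, value 169
Best: $190.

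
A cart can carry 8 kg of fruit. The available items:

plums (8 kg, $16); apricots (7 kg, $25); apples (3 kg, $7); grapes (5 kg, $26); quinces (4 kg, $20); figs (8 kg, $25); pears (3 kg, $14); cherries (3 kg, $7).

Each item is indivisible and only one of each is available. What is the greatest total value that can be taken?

$40

Check high-value combinations within 8 kg:
- grapes+pears: weight 5+3=8, value 26+14=40
- quinces+pears: weight 4+3=7, value 20+14=34
- apples+grapes: weight 3+5=8, value 7+26=33
- grapes+cherries: weight 5+3=8, value 26+7=33
- apples+quinces: weight 3+4=7, value 7+20=27
Best: $40.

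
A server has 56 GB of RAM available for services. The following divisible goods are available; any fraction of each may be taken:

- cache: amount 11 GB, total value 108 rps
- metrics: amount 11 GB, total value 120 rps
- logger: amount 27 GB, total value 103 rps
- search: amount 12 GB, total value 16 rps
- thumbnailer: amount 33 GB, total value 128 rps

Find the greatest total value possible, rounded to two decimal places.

Take in order of value per unit:
- metrics (120/11 per unit): all 11 → value 120, running total 120.00
- cache (108/11 per unit): all 11 → value 108, running total 228.00
- thumbnailer (128/33 per unit): all 33 → value 128, running total 356.00
- logger (103/27 per unit): 1 of 27 → value 1×103/27 = 3.8148, running total 359.81
Total 359.81.

359.81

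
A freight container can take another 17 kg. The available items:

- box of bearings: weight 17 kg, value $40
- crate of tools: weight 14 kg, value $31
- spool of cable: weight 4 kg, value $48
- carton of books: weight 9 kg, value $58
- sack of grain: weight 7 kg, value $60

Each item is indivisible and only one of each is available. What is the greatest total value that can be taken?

This is a 0/1 knapsack; check combinations near the capacity.
- carton of books+sack of grain: weight 9+7=16, value 58+60=118
- spool of cable+sack of grain: weight 4+7=11, value 48+60=108
- spool of cable+carton of books: weight 4+9=13, value 48+58=106
- sack of grain: weight 7, value 60
- carton of books: weight 9, value 58
Best: $118.

$118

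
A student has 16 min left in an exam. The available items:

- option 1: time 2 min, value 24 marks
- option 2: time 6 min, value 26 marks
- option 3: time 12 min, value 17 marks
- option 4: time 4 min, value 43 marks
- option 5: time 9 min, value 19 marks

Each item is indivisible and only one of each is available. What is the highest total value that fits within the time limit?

93 marks

Check high-value combinations within 16 min:
- option 1+option 2+option 4: time 2+6+4=12, value 24+26+43=93
- option 1+option 4+option 5: time 2+4+9=15, value 24+43+19=86
- option 2+option 4: time 6+4=10, value 26+43=69
- option 1+option 4: time 2+4=6, value 24+43=67
Best: 93 marks.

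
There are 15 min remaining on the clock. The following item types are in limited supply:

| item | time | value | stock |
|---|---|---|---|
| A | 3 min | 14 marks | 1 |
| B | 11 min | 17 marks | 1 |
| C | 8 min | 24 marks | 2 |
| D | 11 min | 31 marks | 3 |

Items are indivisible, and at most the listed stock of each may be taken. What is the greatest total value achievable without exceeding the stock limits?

45 marks

Best selections within time 15 and stock limits:
- 1×A + 1×D: time 14, value 45
- 1×A + 1×C: time 11, value 38
- 1×D: time 11, value 31
- 1×A + 1×B: time 14, value 31
Best: 45 marks.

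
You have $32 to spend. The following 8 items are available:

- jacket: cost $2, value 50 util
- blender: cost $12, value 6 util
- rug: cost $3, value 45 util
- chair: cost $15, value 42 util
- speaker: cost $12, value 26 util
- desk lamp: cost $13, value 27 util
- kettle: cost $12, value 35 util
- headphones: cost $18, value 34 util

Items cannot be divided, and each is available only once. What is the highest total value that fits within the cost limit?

172 util

Check high-value combinations within $32:
- jacket+rug+chair+kettle: cost 2+3+15+12=32, value 50+45+42+35=172
- jacket+rug+chair+speaker: cost 2+3+15+12=32, value 50+45+42+26=163
- jacket+rug+desk lamp+kettle: cost 2+3+13+12=30, value 50+45+27+35=157
Best: 172 util.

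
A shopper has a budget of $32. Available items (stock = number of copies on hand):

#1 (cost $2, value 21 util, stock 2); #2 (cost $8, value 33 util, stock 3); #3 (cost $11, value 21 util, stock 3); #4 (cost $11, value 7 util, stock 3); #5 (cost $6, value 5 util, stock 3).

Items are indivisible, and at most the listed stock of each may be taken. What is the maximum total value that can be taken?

Best selections within cost 32 and stock limits:
- 2×#1 + 3×#2: cost 28, value 141
- 2×#1 + 2×#2 + 1×#3: cost 31, value 129
- 1×#1 + 3×#2 + 1×#5: cost 32, value 125
- 1×#1 + 3×#2: cost 26, value 120
Best: 141 util.

141 util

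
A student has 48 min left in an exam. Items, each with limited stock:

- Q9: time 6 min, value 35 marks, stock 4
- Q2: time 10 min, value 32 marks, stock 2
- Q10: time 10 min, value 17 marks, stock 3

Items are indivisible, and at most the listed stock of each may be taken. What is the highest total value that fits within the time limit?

204 marks

Top feasible selections:
- 4×Q9 + 2×Q2: time 44, value 204
- 4×Q9 + 1×Q2 + 1×Q10: time 44, value 189
- 3×Q9 + 2×Q2 + 1×Q10: time 48, value 186
- 4×Q9 + 2×Q10: time 44, value 174
Best: 204 marks.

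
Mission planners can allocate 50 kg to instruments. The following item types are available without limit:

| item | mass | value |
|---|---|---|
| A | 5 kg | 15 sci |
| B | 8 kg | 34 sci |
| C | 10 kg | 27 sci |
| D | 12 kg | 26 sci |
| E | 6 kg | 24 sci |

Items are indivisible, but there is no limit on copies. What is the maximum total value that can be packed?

208 sci

Best value-per-unit is B at 34/8; filling with it alone gives 6×34 = 204.
Optimal mix: 4×B + 3×E → mass 50, value 208.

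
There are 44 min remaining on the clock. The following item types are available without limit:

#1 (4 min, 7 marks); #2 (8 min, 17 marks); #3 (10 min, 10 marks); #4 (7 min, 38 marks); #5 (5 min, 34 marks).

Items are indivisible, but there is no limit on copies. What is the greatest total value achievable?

280 marks

Best value-per-unit is #5 at 34/5; filling with it alone gives 8×34 = 272.
Optimal mix: 2×#4 + 6×#5 → time 44, value 280.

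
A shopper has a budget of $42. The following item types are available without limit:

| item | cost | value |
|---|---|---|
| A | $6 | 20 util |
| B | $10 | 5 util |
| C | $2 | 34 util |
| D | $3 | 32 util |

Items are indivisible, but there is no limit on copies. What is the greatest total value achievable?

714 util

Best value-per-unit is C at 34/2, and filling with it alone uses cost 21×2=42. No mix of the others beats 21×34 = 714.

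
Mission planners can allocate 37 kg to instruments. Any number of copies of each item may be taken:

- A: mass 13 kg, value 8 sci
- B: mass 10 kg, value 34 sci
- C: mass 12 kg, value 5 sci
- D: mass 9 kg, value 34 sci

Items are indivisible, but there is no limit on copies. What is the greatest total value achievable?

136 sci

Best value-per-unit is D at 34/9; filling with it alone gives 4×34 = 136.
Optimal mix: 1×B + 3×D → mass 37, value 136.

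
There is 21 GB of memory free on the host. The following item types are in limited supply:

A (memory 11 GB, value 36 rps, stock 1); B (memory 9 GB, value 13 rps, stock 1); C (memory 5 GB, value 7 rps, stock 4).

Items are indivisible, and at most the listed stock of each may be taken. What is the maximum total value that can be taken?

50 rps

Best selections within memory 21 and stock limits:
- 1×A + 2×C: memory 21, value 50
- 1×A + 1×B: memory 20, value 49
- 1×A + 1×C: memory 16, value 43
- 1×A: memory 11, value 36
Best: 50 rps.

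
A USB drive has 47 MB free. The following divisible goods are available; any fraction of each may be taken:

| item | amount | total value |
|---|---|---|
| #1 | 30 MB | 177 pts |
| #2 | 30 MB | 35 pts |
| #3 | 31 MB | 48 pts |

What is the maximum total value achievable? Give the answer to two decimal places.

203.32

Take in order of value per unit:
- #1 (177/30 per unit): all 30 → value 177, running total 177.00
- #3 (48/31 per unit): 17 of 31 → value 17×48/31 = 26.3226, running total 203.32
Total 203.32.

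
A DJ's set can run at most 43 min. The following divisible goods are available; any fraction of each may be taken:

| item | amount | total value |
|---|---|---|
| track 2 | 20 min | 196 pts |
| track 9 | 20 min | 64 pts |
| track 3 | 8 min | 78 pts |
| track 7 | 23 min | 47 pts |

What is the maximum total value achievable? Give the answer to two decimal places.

322.00

Take in order of value per unit:
- track 2 (196/20 per unit): all 20 → value 196, running total 196.00
- track 3 (78/8 per unit): all 8 → value 78, running total 274.00
- track 9 (64/20 per unit): 15 of 20 → value 15×64/20 = 48.0000, running total 322.00
Total 322.00.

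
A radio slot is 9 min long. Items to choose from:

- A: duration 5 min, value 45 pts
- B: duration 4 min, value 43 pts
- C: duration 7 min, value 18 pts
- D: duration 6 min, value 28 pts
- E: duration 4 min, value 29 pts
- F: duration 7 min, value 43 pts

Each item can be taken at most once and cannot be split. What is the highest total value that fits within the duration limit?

Check high-value combinations within 9 min:
- A+B: duration 5+4=9, value 45+43=88
- A+E: duration 5+4=9, value 45+29=74
- B+E: duration 4+4=8, value 43+29=72
Best: 88 pts.

88 pts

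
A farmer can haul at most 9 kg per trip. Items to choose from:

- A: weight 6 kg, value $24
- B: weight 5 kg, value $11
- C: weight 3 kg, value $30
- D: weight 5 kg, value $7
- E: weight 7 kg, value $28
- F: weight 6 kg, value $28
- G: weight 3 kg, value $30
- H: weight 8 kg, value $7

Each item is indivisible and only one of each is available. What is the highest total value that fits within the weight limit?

$60

This is a 0/1 knapsack; check combinations near the capacity.
- C+G: weight 3+3=6, value 30+30=60
- C+F: weight 3+6=9, value 30+28=58
- F+G: weight 6+3=9, value 28+30=58
- A+C: weight 6+3=9, value 24+30=54
- A+G: weight 6+3=9, value 24+30=54
Best: $60.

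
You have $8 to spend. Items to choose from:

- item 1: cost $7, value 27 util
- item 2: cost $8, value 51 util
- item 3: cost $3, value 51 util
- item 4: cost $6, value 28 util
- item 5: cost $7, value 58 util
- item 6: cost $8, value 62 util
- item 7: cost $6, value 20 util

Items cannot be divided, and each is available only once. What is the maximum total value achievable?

Check high-value combinations within $8:
- item 6: cost 8, value 62
- item 5: cost 7, value 58
- item 3: cost 3, value 51
- item 2: cost 8, value 51
Best: 62 util.

62 util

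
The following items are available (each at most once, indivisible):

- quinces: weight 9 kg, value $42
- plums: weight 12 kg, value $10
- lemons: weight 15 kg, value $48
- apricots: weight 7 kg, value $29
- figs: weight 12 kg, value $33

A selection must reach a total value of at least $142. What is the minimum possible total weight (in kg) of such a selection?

43

Subsets with value ≥ 142, sorted by total weight:
- quinces+lemons+apricots+figs: weight 43, value 152
- quinces+plums+lemons+apricots+figs: weight 55, value 162
Minimum weight: 43 kg.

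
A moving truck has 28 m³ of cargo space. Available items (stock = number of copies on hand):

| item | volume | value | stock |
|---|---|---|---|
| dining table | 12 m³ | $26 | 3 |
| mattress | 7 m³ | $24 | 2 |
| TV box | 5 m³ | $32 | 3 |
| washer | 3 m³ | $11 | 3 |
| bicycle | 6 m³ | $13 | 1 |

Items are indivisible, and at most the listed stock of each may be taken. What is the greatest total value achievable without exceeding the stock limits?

Top feasible selections:
- 1×mattress + 3×TV box + 2×washer: volume 28, value 142
- 1×mattress + 3×TV box + 1×bicycle: volume 28, value 133
- 1×mattress + 3×TV box + 1×washer: volume 25, value 131
Best: $142.

$142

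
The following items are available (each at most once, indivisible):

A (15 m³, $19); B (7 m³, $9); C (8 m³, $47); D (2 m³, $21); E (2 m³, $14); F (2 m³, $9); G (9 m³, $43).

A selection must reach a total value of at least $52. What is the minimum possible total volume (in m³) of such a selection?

10

Subsets with value ≥ 52, sorted by total volume:
- C+D: volume 10, value 68
- C+E: volume 10, value 61
- C+F: volume 10, value 56
Minimum volume: 10 m³.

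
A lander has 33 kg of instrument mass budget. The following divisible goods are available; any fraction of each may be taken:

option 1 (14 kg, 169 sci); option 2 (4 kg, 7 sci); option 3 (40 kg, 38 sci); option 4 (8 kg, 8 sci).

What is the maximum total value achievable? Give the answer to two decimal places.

Take in order of value per unit:
- option 1 (169/14 per unit): all 14 → value 169, running total 169.00
- option 2 (7/4 per unit): all 4 → value 7, running total 176.00
- option 4 (8/8 per unit): all 8 → value 8, running total 184.00
- option 3 (38/40 per unit): 7 of 40 → value 7×38/40 = 6.6500, running total 190.65
Total 190.65.

190.65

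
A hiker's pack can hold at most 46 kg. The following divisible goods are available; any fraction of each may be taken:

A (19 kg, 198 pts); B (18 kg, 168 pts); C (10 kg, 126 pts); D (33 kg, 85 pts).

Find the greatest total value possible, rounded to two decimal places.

482.67

Take in order of value per unit:
- C (126/10 per unit): all 10 → value 126, running total 126.00
- A (198/19 per unit): all 19 → value 198, running total 324.00
- B (168/18 per unit): 17 of 18 → value 17×168/18 = 158.6667, running total 482.67
Total 482.67.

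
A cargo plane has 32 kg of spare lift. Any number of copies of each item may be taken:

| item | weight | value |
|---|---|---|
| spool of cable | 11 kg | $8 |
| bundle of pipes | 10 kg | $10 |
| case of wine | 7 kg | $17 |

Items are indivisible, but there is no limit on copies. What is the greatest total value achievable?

Best value-per-unit is case of wine at 17/7, and filling with it alone uses weight 4×7=28. No mix of the others beats 4×17 = 68.

$68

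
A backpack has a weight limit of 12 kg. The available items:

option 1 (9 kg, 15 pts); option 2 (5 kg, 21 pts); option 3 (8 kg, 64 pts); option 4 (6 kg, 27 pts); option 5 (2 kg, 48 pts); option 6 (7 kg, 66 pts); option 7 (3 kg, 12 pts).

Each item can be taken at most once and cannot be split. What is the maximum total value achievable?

Check high-value combinations within 12 kg:
- option 5+option 6+option 7: weight 2+7+3=12, value 48+66+12=126
- option 5+option 6: weight 2+7=9, value 48+66=114
- option 3+option 5: weight 8+2=10, value 64+48=112
- option 4+option 5+option 7: weight 6+2+3=11, value 27+48+12=87
Best: 126 pts.

126 pts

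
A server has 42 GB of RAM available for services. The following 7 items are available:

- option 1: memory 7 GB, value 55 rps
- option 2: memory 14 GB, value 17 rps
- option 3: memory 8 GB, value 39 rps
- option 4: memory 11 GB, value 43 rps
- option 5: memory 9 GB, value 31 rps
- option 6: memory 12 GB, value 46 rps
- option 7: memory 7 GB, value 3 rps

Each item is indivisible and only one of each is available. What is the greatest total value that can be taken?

This is a 0/1 knapsack; check combinations near the capacity.
- option 1+option 3+option 4+option 6: memory 7+8+11+12=38, value 55+39+43+46=183
- option 1+option 4+option 5+option 6: memory 7+11+9+12=39, value 55+43+31+46=175
- option 1+option 3+option 5+option 6: memory 7+8+9+12=36, value 55+39+31+46=171
Best: 183 rps.

183 rps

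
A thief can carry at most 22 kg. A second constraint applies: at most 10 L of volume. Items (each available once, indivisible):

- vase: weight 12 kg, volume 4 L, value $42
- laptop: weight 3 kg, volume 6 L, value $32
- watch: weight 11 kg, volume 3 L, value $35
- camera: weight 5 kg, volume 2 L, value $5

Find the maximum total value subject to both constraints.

Feasible sets respecting both limits:
- vase+laptop: weight 15, volume 10, value 74
- laptop+watch: weight 14, volume 9, value 67
- vase+camera: weight 17, volume 6, value 47
- vase: weight 12, volume 4, value 42
Best: $74.

$74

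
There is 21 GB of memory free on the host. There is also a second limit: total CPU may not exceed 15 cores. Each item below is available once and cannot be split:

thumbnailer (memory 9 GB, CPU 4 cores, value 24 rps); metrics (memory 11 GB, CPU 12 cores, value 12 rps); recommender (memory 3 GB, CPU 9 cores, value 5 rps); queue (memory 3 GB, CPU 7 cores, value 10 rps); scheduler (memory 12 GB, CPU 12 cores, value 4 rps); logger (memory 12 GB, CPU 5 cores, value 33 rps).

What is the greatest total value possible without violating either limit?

57 rps

Feasible sets respecting both limits:
- thumbnailer+logger: memory 21, CPU 9, value 57
- queue+logger: memory 15, CPU 12, value 43
- recommender+logger: memory 15, CPU 14, value 38
- thumbnailer+queue: memory 12, CPU 11, value 34
Best: 57 rps.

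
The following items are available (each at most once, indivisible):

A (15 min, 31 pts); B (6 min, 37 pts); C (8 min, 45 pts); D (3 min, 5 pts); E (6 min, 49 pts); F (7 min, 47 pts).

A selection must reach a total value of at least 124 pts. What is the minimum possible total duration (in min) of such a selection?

Subsets with value ≥ 124, sorted by total duration:
- B+E+F: duration 19, value 133
- B+C+E: duration 20, value 131
- C+E+F: duration 21, value 141
- B+C+F: duration 21, value 129
Minimum duration: 19 min.

19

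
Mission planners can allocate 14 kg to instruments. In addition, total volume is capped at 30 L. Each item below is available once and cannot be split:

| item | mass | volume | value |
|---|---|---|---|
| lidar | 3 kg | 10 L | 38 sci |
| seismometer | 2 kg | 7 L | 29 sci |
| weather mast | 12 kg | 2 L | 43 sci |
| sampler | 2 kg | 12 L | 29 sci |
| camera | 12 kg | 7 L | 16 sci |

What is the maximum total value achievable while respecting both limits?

96 sci

Feasible sets respecting both limits:
- lidar+seismometer+sampler: mass 7, volume 29, value 96
- seismometer+weather mast: mass 14, volume 9, value 72
- weather mast+sampler: mass 14, volume 14, value 72
- lidar+seismometer: mass 5, volume 17, value 67
Best: 96 sci.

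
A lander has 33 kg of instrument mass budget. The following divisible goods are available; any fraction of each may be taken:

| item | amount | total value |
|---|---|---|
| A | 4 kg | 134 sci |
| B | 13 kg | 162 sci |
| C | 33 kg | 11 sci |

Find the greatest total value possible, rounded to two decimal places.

301.33

Take in order of value per unit:
- A (134/4 per unit): all 4 → value 134, running total 134.00
- B (162/13 per unit): all 13 → value 162, running total 296.00
- C (11/33 per unit): 16 of 33 → value 16×11/33 = 5.3333, running total 301.33
Total 301.33.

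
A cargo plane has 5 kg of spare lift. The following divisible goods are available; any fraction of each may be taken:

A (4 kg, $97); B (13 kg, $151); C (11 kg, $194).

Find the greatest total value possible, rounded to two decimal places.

Take in order of value per unit:
- A (97/4 per unit): all 4 → value 97, running total 97.00
- C (194/11 per unit): 1 of 11 → value 1×194/11 = 17.6364, running total 114.64
Total 114.64.

114.64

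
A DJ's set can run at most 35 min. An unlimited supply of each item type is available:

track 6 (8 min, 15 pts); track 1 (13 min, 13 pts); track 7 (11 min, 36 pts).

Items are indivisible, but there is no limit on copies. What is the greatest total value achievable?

108 pts

Best value-per-unit is track 7 at 36/11, and filling with it alone uses duration 3×11=33. No mix of the others beats 3×36 = 108.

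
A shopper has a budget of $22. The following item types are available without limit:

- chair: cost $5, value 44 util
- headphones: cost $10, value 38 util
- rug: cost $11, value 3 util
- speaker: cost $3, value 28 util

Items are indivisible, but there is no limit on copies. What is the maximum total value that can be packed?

Best value-per-unit is speaker at 28/3; filling with it alone gives 7×28 = 196.
Optimal mix: 2×chair + 4×speaker → cost 22, value 200.

200 util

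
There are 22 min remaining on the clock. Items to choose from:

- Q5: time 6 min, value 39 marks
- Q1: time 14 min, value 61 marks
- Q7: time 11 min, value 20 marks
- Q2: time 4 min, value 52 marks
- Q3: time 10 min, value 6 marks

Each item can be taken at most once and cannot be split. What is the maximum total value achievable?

Check high-value combinations within 22 min:
- Q1+Q2: time 14+4=18, value 61+52=113
- Q5+Q7+Q2: time 6+11+4=21, value 39+20+52=111
- Q5+Q1: time 6+14=20, value 39+61=100
- Q5+Q2+Q3: time 6+4+10=20, value 39+52+6=97
Best: 113 marks.

113 marks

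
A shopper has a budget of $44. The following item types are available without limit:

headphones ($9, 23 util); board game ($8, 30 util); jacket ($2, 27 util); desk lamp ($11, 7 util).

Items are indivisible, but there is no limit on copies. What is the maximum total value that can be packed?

Best value-per-unit is jacket at 27/2, and filling with it alone uses cost 22×2=44. No mix of the others beats 22×27 = 594.

594 util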